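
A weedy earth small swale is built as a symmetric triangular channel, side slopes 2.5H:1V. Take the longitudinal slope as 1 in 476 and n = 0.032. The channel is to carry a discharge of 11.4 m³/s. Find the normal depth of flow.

Manning's equation rearranged: A R^(2/3) = nQ / (1·√S) = 0.032 × 11.4 / (√0.002101) = 7.959.
Trying y = 1.39 m: A R^(2/3) = 3.607 — too small.
Trying y = 2.02 m: A R^(2/3) = 9.773 — too large.
Trying y = 1.87 m: A R^(2/3) = 7.956 — close enough.

y_n = 1.87 m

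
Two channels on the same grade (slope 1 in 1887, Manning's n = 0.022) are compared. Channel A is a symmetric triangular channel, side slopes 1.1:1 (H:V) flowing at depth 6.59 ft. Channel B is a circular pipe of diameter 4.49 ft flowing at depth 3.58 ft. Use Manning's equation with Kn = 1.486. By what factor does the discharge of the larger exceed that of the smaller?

Channel A: For a triangular section with side slope z = 1.1: A = zy² = 1.1×6.59² = 47.77 ft²; P = 2y√(1+z²) = 2×6.59×1.487 = 19.59 ft. Hydraulic radius R = A/P = 47.77/19.59 = 2.438 ft. Q_A = (1.486/0.022)·47.77·2.438^(2/3)·√0.0005299 = 134.6 ft³/s.
Channel B: For a circular section of diameter D = 4.49 ft at depth y = 3.58 ft, the central angle is θ = 2 arccos(1 − 2y/D) = 4.415 rad. Then A = (D²/8)(θ − sin θ) = 13.54 ft² and P = Dθ/2 = 9.912 ft. Hydraulic radius R = A/P = 13.54/9.912 = 1.366 ft. Q_B = (1.486/0.022)·13.54·1.366^(2/3)·√0.0005299 = 25.91 ft³/s.
The larger discharge is 134.6 ft³/s and the smaller is 25.91 ft³/s; the ratio is 5.19.

5.19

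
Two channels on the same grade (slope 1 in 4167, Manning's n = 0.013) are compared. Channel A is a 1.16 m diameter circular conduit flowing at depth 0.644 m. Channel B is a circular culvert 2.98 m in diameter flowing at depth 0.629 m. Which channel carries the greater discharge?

Channel A: For a circular section of diameter D = 1.16 m at depth y = 0.644 m, the central angle is θ = 2 arccos(1 − 2y/D) = 3.363 rad. Then A = (D²/8)(θ − sin θ) = 0.6025 m² and P = Dθ/2 = 1.95 m. Hydraulic radius R = A/P = 0.6025/1.95 = 0.3089 m. Q_A = (1/0.013)·0.6025·0.3089^(2/3)·√0.00024 = 0.3281 m³/s.
Channel B: For a circular section of diameter D = 2.98 m at depth y = 0.629 m, the central angle is θ = 2 arccos(1 − 2y/D) = 1.909 rad. Then A = (D²/8)(θ − sin θ) = 1.073 m² and P = Dθ/2 = 2.845 m. Hydraulic radius R = A/P = 1.073/2.845 = 0.377 m. Q_B = (1/0.013)·1.073·0.377^(2/3)·√0.00024 = 0.667 m³/s.
Q_A = 0.3281 m³/s vs Q_B = 0.667 m³/s, so channel B carries more.

channel B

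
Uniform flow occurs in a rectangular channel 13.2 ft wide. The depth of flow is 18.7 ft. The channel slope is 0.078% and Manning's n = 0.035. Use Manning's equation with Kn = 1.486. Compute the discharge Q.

Q = 842 ft³/s

Flow area A = b·y = 13.2 × 18.7 = 246.8 ft². Wetted perimeter P = b + 2y = 13.2 + 2×18.7 = 50.6 ft.
Hydraulic radius R = A/P = 246.8/50.6 = 4.878 ft.
Manning's equation: Q = (1.486/n) A R^(2/3) S^(1/2) = (1.486/0.035) × 246.8 × 4.878^(2/3) × 0.00078^(1/2) = 842 ft³/s.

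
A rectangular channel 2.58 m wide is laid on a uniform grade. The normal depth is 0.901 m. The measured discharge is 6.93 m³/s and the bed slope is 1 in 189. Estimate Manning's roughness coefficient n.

Flow area A = b·y = 2.58 × 0.901 = 2.325 m². Wetted perimeter P = b + 2y = 2.58 + 2×0.901 = 4.382 m.
Hydraulic radius R = A/P = 2.325/4.382 = 0.5305 m.
Rearranging Manning's equation: n = (1/Q) A R^(2/3) S^(1/2) = (1/6.93) × 2.325 × 0.5305^(2/3) × √0.005291 = 0.016.

n = 0.016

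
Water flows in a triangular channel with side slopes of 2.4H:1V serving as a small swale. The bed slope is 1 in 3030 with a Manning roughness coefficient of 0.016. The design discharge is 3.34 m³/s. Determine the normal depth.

y_n = 1.31 m

Manning's equation rearranged: A R^(2/3) = nQ / (1·√S) = 0.016 × 3.34 / (√0.00033) = 2.942.
At y = 1.44 m: A R^(2/3) = 3.79 — high.
At y = 1.03 m: A R^(2/3) = 1.551 — low.
At y = 1.31 m: A R^(2/3) = 2.945 — ≈ 2.942.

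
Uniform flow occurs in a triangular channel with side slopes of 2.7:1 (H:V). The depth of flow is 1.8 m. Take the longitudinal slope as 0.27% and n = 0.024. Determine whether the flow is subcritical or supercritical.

For a triangular section with side slope z = 2.7: A = zy² = 2.7×1.8² = 8.748 m²; P = 2y√(1+z²) = 2×1.8×2.879 = 10.37 m.
Hydraulic radius R = A/P = 8.748/10.37 = 0.844 m.
V = (1/n) R^(2/3) √S = (1/0.024) × 0.844^(2/3) × √0.0027 = 1.934 m/s. Hydraulic depth D_h = A/T = 8.748/9.72 = 0.9 m.
Froude number Fr = V/√(g·D_h) = 1.934/√(9.81×0.9) = 0.651, which is less than 1, so the flow is subcritical.

subcritical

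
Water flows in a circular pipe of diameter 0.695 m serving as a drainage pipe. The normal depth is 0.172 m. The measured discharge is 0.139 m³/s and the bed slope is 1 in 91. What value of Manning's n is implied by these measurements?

n = 0.012

For a circular section of diameter D = 0.695 m at depth y = 0.172 m, the central angle is θ = 2 arccos(1 − 2y/D) = 2.083 rad. Then A = (D²/8)(θ − sin θ) = 0.07312 m² and P = Dθ/2 = 0.7238 m.
Hydraulic radius R = A/P = 0.07312/0.7238 = 0.101 m.
Rearranging Manning's equation: n = (1/Q) A R^(2/3) S^(1/2) = (1/0.139) × 0.07312 × 0.101^(2/3) × √0.01099 = 0.012.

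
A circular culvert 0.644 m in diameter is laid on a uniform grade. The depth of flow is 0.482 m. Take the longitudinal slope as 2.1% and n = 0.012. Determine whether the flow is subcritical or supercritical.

supercritical

For a circular section of diameter D = 0.644 m at depth y = 0.482 m, the central angle is θ = 2 arccos(1 − 2y/D) = 4.182 rad. Then A = (D²/8)(θ − sin θ) = 0.2615 m² and P = Dθ/2 = 1.346 m.
Hydraulic radius R = A/P = 0.2615/1.346 = 0.1942 m.
V = (1/n) R^(2/3) √S = (1/0.012) × 0.1942^(2/3) × √0.021 = 4.05 m/s. Hydraulic depth D_h = A/T = 0.2615/0.5589 = 0.4679 m.
Froude number Fr = V/√(g·D_h) = 4.05/√(9.81×0.4679) = 1.89, which is greater than 1, so the flow is supercritical.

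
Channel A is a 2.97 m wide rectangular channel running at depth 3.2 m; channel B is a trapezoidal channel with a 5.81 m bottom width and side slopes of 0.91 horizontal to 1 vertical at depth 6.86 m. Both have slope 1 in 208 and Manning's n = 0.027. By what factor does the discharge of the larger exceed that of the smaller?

Channel A: Flow area A = b·y = 2.97 × 3.2 = 9.504 m². Wetted perimeter P = b + 2y = 2.97 + 2×3.2 = 9.37 m. Hydraulic radius R = A/P = 9.504/9.37 = 1.014 m. Q_A = (1/0.027)·9.504·1.014^(2/3)·√0.004808 = 24.64 m³/s.
Channel B: With bottom width b = 5.81 m and side slope z = 0.91: A = (b + zy)y = (5.81 + 0.91×6.86)×6.86 = 82.68 m²; P = b + 2y√(1+z²) = 5.81 + 2×6.86×1.352 = 24.36 m. Hydraulic radius R = A/P = 82.68/24.36 = 3.394 m. Q_B = (1/0.027)·82.68·3.394^(2/3)·√0.004808 = 479.5 m³/s.
The larger discharge is 479.5 m³/s and the smaller is 24.64 m³/s; the ratio is 19.5.

19.5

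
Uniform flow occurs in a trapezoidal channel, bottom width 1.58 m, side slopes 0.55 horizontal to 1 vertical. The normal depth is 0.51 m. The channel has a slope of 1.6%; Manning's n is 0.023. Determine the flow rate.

Q = 2.57 m³/s

With bottom width b = 1.58 m and side slope z = 0.55: A = (b + zy)y = (1.58 + 0.55×0.51)×0.51 = 0.9489 m²; P = b + 2y√(1+z²) = 1.58 + 2×0.51×1.141 = 2.744 m.
Hydraulic radius R = A/P = 0.9489/2.744 = 0.3458 m.
Manning's equation: Q = (1/n) A R^(2/3) S^(1/2) = (1/0.023) × 0.9489 × 0.3458^(2/3) × 0.016^(1/2) = 2.57 m³/s.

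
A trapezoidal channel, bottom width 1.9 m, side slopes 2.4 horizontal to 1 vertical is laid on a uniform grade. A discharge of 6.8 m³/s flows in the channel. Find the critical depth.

At critical depth, Q² T / (g A³) = 1, i.e. A³/T = Q²/g = 6.8²/9.81 = 4.714.
Trying y = 0.551 m: A³/T = 1.232 — low.
Trying y = 0.975 m: A³/T = 10.74 — high.
Trying y = 0.789 m: A³/T = 4.715 — ≈ 4.714.

y_c = 0.789 m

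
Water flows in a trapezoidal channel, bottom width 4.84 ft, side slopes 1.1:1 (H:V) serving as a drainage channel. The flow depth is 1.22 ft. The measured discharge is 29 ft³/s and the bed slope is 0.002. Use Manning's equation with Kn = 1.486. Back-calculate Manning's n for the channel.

n = 0.016

With bottom width b = 4.84 ft and side slope z = 1.1: A = (b + zy)y = (4.84 + 1.1×1.22)×1.22 = 7.542 ft²; P = b + 2y√(1+z²) = 4.84 + 2×1.22×1.487 = 8.467 ft.
Hydraulic radius R = A/P = 7.542/8.467 = 0.8907 ft.
Rearranging Manning's equation: n = (1.486/Q) A R^(2/3) S^(1/2) = (1.486/29) × 7.542 × 0.8907^(2/3) × √0.002 = 0.016.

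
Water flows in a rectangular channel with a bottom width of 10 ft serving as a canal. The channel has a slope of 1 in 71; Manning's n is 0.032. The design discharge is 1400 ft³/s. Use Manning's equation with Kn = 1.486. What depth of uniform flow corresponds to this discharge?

Manning's equation rearranged: A R^(2/3) = nQ / (1.486·√S) = 0.032 × 1400 / (1.486 × √0.01408) = 254.
Try y = 12.2 ft: A R^(2/3) = 283.7 — too large.
Try y = 7.85 ft: A R^(2/3) = 165.3 — too small.
Try y = 11.1 ft: A R^(2/3) = 253.3 — ≈ 254.

y_n = 11.1 ft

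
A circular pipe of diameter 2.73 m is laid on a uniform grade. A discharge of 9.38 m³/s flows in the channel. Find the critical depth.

y_c = 1.36 m

At critical depth, Q² T / (g A³) = 1, i.e. A³/T = Q²/g = 9.38²/9.81 = 8.969.
At y = 1.73 m: A³/T = 22.74 — too large.
At y = 1.36 m: A³/T = 9.055 — matches.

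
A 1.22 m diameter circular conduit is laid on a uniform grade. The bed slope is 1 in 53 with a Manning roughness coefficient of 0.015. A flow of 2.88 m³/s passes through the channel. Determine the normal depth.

y_n = 0.677 m

Manning's equation rearranged: A R^(2/3) = nQ / (1·√S) = 0.015 × 2.88 / (√0.01887) = 0.3145.
Try y = 0.6 m: A R^(2/3) = 0.2575 — low.
Try y = 0.731 m: A R^(2/3) = 0.3551 — high.
Try y = 0.677 m: A R^(2/3) = 0.3147 — close enough.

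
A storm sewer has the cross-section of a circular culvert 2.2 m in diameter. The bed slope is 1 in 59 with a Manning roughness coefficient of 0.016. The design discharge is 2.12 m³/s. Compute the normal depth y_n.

y_n = 0.475 m

Manning's equation rearranged: A R^(2/3) = nQ / (1·√S) = 0.016 × 2.12 / (√0.01695) = 0.2605.
Try y = 0.382 m: A R^(2/3) = 0.1676 — low.
Try y = 0.598 m: A R^(2/3) = 0.4123 — high.
Try y = 0.475 m: A R^(2/3) = 0.2608 — ≈ 0.2605.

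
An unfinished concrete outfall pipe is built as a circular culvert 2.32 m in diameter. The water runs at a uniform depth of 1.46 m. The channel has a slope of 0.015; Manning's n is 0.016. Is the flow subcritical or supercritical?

For a circular section of diameter D = 2.32 m at depth y = 1.46 m, the central angle is θ = 2 arccos(1 − 2y/D) = 3.665 rad. Then A = (D²/8)(θ − sin θ) = 2.802 m² and P = Dθ/2 = 4.251 m.
Hydraulic radius R = A/P = 2.802/4.251 = 0.6591 m.
V = (1/n) R^(2/3) √S = (1/0.016) × 0.6591^(2/3) × √0.015 = 5.797 m/s. Hydraulic depth D_h = A/T = 2.802/2.241 = 1.25 m.
Froude number Fr = V/√(g·D_h) = 5.797/√(9.81×1.25) = 1.66, which is greater than 1, so the flow is supercritical.

supercritical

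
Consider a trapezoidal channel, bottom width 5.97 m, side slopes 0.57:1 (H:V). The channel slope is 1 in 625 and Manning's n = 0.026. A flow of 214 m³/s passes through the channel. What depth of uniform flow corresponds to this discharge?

Manning's equation rearranged: A R^(2/3) = nQ / (1·√S) = 0.026 × 214 / (√0.0016) = 139.1.
Trying y = 5.07 m: A R^(2/3) = 83.76 — too small.
Trying y = 7.34 m: A R^(2/3) = 163.8 — too large.
Trying y = 6.72 m: A R^(2/3) = 139.2 — matches.

y_n = 6.72 m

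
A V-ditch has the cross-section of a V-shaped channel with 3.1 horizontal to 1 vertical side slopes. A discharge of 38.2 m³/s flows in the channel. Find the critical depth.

y_c = 1.99 m

At critical depth, Q² T / (g A³) = 1, i.e. A³/T = Q²/g = 38.2²/9.81 = 148.8.
At y = 1.68 m: A³/T = 64.3 — short.
At y = 2.44 m: A³/T = 415.6 — over.
At y = 1.99 m: A³/T = 150 — matches.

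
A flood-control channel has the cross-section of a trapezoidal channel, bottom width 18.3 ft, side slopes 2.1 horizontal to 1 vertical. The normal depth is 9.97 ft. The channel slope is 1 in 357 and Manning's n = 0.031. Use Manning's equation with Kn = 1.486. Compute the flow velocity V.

With bottom width b = 18.3 ft and side slope z = 2.1: A = (b + zy)y = (18.3 + 2.1×9.97)×9.97 = 391.2 ft²; P = b + 2y√(1+z²) = 18.3 + 2×9.97×2.326 = 64.68 ft.
Hydraulic radius R = A/P = 391.2/64.68 = 6.048 ft.
From Manning's equation, V = (1.486/n) R^(2/3) S^(1/2) = (1.486/0.031) × 6.048^(2/3) × 0.002801^(1/2) = 8.42 ft/s.

V = 8.42 ft/s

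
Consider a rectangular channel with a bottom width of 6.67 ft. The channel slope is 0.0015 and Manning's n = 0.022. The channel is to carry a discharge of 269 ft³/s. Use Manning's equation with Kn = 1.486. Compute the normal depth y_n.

y_n = 8.59 ft

Manning's equation rearranged: A R^(2/3) = nQ / (1.486·√S) = 0.022 × 269 / (1.486 × √0.0015) = 102.8.
Trying y = 9.63 ft: A R^(2/3) = 117.6 — over.
Trying y = 8.59 ft: A R^(2/3) = 102.8 — ≈ 102.8.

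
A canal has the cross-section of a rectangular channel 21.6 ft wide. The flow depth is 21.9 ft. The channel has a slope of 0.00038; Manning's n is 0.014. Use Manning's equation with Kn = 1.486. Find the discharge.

Q = 3660 ft³/s

Flow area A = b·y = 21.6 × 21.9 = 473 ft². Wetted perimeter P = b + 2y = 21.6 + 2×21.9 = 65.4 ft.
Hydraulic radius R = A/P = 473/65.4 = 7.233 ft.
Manning's equation: Q = (1.486/n) A R^(2/3) S^(1/2) = (1.486/0.014) × 473 × 7.233^(2/3) × 0.00038^(1/2) = 3660 ft³/s.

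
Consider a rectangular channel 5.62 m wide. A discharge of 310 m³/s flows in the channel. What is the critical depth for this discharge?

For a rectangular channel, critical depth y_c = (q²/g)^(1/3) where q = Q/b = 310/5.62 = 55.16 m²/s.
So y_c = (55.16²/9.81)^(1/3) = 6.77 m.

y_c = 6.77 m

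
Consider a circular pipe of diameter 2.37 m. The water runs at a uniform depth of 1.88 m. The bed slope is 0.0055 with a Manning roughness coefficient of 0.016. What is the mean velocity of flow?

For a circular section of diameter D = 2.37 m at depth y = 1.88 m, the central angle is θ = 2 arccos(1 − 2y/D) = 4.395 rad. Then A = (D²/8)(θ − sin θ) = 3.753 m² and P = Dθ/2 = 5.208 m.
Hydraulic radius R = A/P = 3.753/5.208 = 0.7206 m.
From Manning's equation, V = (1/n) R^(2/3) S^(1/2) = (1/0.016) × 0.7206^(2/3) × 0.0055^(1/2) = 3.73 m/s.

V = 3.73 m/s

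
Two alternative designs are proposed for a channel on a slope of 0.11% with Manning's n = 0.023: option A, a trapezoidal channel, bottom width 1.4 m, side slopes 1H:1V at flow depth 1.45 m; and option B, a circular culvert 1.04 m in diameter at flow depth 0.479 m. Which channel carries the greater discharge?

Channel A: With bottom width b = 1.4 m and side slope z = 1: A = (b + zy)y = (1.4 + 1×1.45)×1.45 = 4.132 m²; P = b + 2y√(1+z²) = 1.4 + 2×1.45×1.414 = 5.501 m. Hydraulic radius R = A/P = 4.132/5.501 = 0.7512 m. Q_A = (1/0.023)·4.132·0.7512^(2/3)·√0.0011 = 4.924 m³/s.
Channel B: For a circular section of diameter D = 1.04 m at depth y = 0.479 m, the central angle is θ = 2 arccos(1 − 2y/D) = 2.984 rad. Then A = (D²/8)(θ − sin θ) = 0.3821 m² and P = Dθ/2 = 1.552 m. Hydraulic radius R = A/P = 0.3821/1.552 = 0.2463 m. Q_B = (1/0.023)·0.3821·0.2463^(2/3)·√0.0011 = 0.2165 m³/s.
Q_A = 4.924 m³/s vs Q_B = 0.2165 m³/s, so channel A carries more.

channel A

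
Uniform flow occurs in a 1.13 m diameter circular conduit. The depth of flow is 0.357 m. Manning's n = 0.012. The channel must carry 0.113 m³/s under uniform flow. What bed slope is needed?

S = 0.000211

For a circular section of diameter D = 1.13 m at depth y = 0.357 m, the central angle is θ = 2 arccos(1 − 2y/D) = 2.388 rad. Then A = (D²/8)(θ − sin θ) = 0.2718 m² and P = Dθ/2 = 1.349 m.
Hydraulic radius R = A/P = 0.2718/1.349 = 0.2015 m.
From Manning's equation, S = [nQ / (1 A R^(2/3))]² = [0.012 × 0.113 / (1 × 0.2718 × 0.2015^(2/3))]² = 0.000211.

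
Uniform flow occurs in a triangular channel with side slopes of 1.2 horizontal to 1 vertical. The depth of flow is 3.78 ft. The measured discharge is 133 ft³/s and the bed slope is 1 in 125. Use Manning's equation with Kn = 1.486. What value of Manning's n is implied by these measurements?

For a triangular section with side slope z = 1.2: A = zy² = 1.2×3.78² = 17.15 ft²; P = 2y√(1+z²) = 2×3.78×1.562 = 11.81 ft.
Hydraulic radius R = A/P = 17.15/11.81 = 1.452 ft.
Rearranging Manning's equation: n = (1.486/Q) A R^(2/3) S^(1/2) = (1.486/133) × 17.15 × 1.452^(2/3) × √0.008 = 0.022.

n = 0.022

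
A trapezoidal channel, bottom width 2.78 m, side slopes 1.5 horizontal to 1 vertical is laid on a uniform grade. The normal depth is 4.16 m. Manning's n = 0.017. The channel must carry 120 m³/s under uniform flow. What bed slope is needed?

With bottom width b = 2.78 m and side slope z = 1.5: A = (b + zy)y = (2.78 + 1.5×4.16)×4.16 = 37.52 m²; P = b + 2y√(1+z²) = 2.78 + 2×4.16×1.803 = 17.78 m.
Hydraulic radius R = A/P = 37.52/17.78 = 2.111 m.
From Manning's equation, S = [nQ / (1 A R^(2/3))]² = [0.017 × 120 / (1 × 37.52 × 2.111^(2/3))]² = 0.00109.

S = 0.00109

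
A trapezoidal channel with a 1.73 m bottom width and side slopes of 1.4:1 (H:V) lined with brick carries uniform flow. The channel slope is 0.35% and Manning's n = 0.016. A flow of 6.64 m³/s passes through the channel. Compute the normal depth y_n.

Manning's equation rearranged: A R^(2/3) = nQ / (1·√S) = 0.016 × 6.64 / (√0.0035) = 1.796.
At y = 0.611 m: A R^(2/3) = 0.8749 — too small.
At y = 0.893 m: A R^(2/3) = 1.795 — ≈ 1.796.

y_n = 0.893 m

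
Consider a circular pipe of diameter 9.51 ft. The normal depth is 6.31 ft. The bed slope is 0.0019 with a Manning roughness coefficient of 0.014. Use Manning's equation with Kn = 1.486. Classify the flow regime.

For a circular section of diameter D = 9.51 ft at depth y = 6.31 ft, the central angle is θ = 2 arccos(1 − 2y/D) = 3.808 rad. Then A = (D²/8)(θ − sin θ) = 50.04 ft² and P = Dθ/2 = 18.11 ft.
Hydraulic radius R = A/P = 50.04/18.11 = 2.763 ft.
V = (1.486/n) R^(2/3) √S = (1.486/0.014) × 2.763^(2/3) × √0.0019 = 9.111 ft/s. Hydraulic depth D_h = A/T = 50.04/8.987 = 5.568 ft.
Froude number Fr = V/√(g·D_h) = 9.111/√(32.2×5.568) = 0.68, which is less than 1, so the flow is subcritical.

subcritical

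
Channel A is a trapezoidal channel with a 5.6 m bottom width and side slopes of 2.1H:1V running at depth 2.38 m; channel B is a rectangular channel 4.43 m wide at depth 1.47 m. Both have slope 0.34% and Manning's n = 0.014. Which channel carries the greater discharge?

Channel A: With bottom width b = 5.6 m and side slope z = 2.1: A = (b + zy)y = (5.6 + 2.1×2.38)×2.38 = 25.22 m²; P = b + 2y√(1+z²) = 5.6 + 2×2.38×2.326 = 16.67 m. Hydraulic radius R = A/P = 25.22/16.67 = 1.513 m. Q_A = (1/0.014)·25.22·1.513^(2/3)·√0.0034 = 138.5 m³/s.
Channel B: Flow area A = b·y = 4.43 × 1.47 = 6.512 m². Wetted perimeter P = b + 2y = 4.43 + 2×1.47 = 7.37 m. Hydraulic radius R = A/P = 6.512/7.37 = 0.8836 m. Q_B = (1/0.014)·6.512·0.8836^(2/3)·√0.0034 = 24.97 m³/s.
Q_A = 138.5 m³/s vs Q_B = 24.97 m³/s, so channel A carries more.

channel A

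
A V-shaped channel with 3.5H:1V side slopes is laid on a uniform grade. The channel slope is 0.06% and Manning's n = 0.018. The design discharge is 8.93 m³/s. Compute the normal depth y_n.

Manning's equation rearranged: A R^(2/3) = nQ / (1·√S) = 0.018 × 8.93 / (√0.0006) = 6.562.
Trying y = 1.86 m: A R^(2/3) = 11.24 — too large.
Trying y = 1.21 m: A R^(2/3) = 3.571 — too small.
Trying y = 1.52 m: A R^(2/3) = 6.561 — matches.

y_n = 1.52 m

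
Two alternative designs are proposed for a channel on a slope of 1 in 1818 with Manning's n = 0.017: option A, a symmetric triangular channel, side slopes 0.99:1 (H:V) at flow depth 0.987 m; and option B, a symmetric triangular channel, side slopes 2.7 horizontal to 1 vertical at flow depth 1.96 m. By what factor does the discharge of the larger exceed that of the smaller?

20.6

Channel A: For a triangular section with side slope z = 0.99: A = zy² = 0.99×0.987² = 0.9644 m²; P = 2y√(1+z²) = 2×0.987×1.407 = 2.778 m. Hydraulic radius R = A/P = 0.9644/2.778 = 0.3472 m. Q_A = (1/0.017)·0.9644·0.3472^(2/3)·√0.0005501 = 0.6573 m³/s.
Channel B: For a triangular section with side slope z = 2.7: A = zy² = 2.7×1.96² = 10.37 m²; P = 2y√(1+z²) = 2×1.96×2.879 = 11.29 m. Hydraulic radius R = A/P = 10.37/11.29 = 0.919 m. Q_B = (1/0.017)·10.37·0.919^(2/3)·√0.0005501 = 13.53 m³/s.
The larger discharge is 13.53 m³/s and the smaller is 0.6573 m³/s; the ratio is 20.6.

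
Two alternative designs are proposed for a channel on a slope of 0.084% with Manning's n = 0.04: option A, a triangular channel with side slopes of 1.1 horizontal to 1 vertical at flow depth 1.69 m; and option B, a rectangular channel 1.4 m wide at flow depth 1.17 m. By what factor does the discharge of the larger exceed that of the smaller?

2.43

Channel A: For a triangular section with side slope z = 1.1: A = zy² = 1.1×1.69² = 3.142 m²; P = 2y√(1+z²) = 2×1.69×1.487 = 5.025 m. Hydraulic radius R = A/P = 3.142/5.025 = 0.6252 m. Q_A = (1/0.04)·3.142·0.6252^(2/3)·√0.00084 = 1.664 m³/s.
Channel B: Flow area A = b·y = 1.4 × 1.17 = 1.638 m². Wetted perimeter P = b + 2y = 1.4 + 2×1.17 = 3.74 m. Hydraulic radius R = A/P = 1.638/3.74 = 0.438 m. Q_B = (1/0.04)·1.638·0.438^(2/3)·√0.00084 = 0.6845 m³/s.
The larger discharge is 1.664 m³/s and the smaller is 0.6845 m³/s; the ratio is 2.43.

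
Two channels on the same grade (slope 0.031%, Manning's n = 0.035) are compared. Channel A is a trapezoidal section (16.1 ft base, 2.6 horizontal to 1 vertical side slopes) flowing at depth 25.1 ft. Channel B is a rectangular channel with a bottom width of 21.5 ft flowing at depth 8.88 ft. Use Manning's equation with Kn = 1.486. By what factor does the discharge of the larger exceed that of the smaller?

Channel A: With bottom width b = 16.1 ft and side slope z = 2.6: A = (b + zy)y = (16.1 + 2.6×25.1)×25.1 = 2042 ft²; P = b + 2y√(1+z²) = 16.1 + 2×25.1×2.786 = 155.9 ft. Hydraulic radius R = A/P = 2042/155.9 = 13.1 ft. Q_A = (1.486/0.035)·2042·13.1^(2/3)·√0.00031 = 8481 ft³/s.
Channel B: Flow area A = b·y = 21.5 × 8.88 = 190.9 ft². Wetted perimeter P = b + 2y = 21.5 + 2×8.88 = 39.26 ft. Hydraulic radius R = A/P = 190.9/39.26 = 4.863 ft. Q_B = (1.486/0.035)·190.9·4.863^(2/3)·√0.00031 = 409.7 ft³/s.
The larger discharge is 8481 ft³/s and the smaller is 409.7 ft³/s; the ratio is 20.7.

20.7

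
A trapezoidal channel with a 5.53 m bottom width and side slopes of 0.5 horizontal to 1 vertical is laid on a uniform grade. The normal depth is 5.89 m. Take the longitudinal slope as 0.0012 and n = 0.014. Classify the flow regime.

With bottom width b = 5.53 m and side slope z = 0.5: A = (b + zy)y = (5.53 + 0.5×5.89)×5.89 = 49.92 m²; P = b + 2y√(1+z²) = 5.53 + 2×5.89×1.118 = 18.7 m.
Hydraulic radius R = A/P = 49.92/18.7 = 2.669 m.
V = (1/n) R^(2/3) √S = (1/0.014) × 2.669^(2/3) × √0.0012 = 4.761 m/s. Hydraulic depth D_h = A/T = 49.92/11.42 = 4.371 m.
Froude number Fr = V/√(g·D_h) = 4.761/√(9.81×4.371) = 0.727, which is less than 1, so the flow is subcritical.

subcritical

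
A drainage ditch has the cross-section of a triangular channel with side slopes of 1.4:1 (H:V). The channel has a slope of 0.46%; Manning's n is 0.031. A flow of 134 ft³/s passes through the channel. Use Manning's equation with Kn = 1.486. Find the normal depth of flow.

Manning's equation rearranged: A R^(2/3) = nQ / (1.486·√S) = 0.031 × 134 / (1.486 × √0.0046) = 41.22.
Try y = 5.18 ft: A R^(2/3) = 61.75 — high.
Try y = 3.36 ft: A R^(2/3) = 19.47 — low.
Try y = 4.45 ft: A R^(2/3) = 41.18 — matches.

y_n = 4.45 ft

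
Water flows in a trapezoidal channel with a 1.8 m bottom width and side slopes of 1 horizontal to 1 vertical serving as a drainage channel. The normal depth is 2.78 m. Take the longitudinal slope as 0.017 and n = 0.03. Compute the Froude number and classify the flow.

supercritical

With bottom width b = 1.8 m and side slope z = 1: A = (b + zy)y = (1.8 + 1×2.78)×2.78 = 12.73 m²; P = b + 2y√(1+z²) = 1.8 + 2×2.78×1.414 = 9.663 m.
Hydraulic radius R = A/P = 12.73/9.663 = 1.318 m.
V = (1/n) R^(2/3) √S = (1/0.03) × 1.318^(2/3) × √0.017 = 5.224 m/s. Hydraulic depth D_h = A/T = 12.73/7.36 = 1.73 m.
Froude number Fr = V/√(g·D_h) = 5.224/√(9.81×1.73) = 1.27, which is greater than 1, so the flow is supercritical.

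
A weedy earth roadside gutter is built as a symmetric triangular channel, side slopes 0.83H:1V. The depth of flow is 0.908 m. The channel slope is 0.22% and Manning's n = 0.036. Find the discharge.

Q = 0.391 m³/s

For a triangular section with side slope z = 0.83: A = zy² = 0.83×0.908² = 0.6843 m²; P = 2y√(1+z²) = 2×0.908×1.3 = 2.36 m.
Hydraulic radius R = A/P = 0.6843/2.36 = 0.29 m.
Manning's equation: Q = (1/n) A R^(2/3) S^(1/2) = (1/0.036) × 0.6843 × 0.29^(2/3) × 0.0022^(1/2) = 0.391 m³/s.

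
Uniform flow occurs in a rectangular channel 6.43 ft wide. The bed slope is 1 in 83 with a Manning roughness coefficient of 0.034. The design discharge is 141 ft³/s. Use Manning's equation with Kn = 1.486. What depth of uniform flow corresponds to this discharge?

y_n = 3.3 ft

Manning's equation rearranged: A R^(2/3) = nQ / (1.486·√S) = 0.034 × 141 / (1.486 × √0.01205) = 29.39.
Try y = 3.86 ft: A R^(2/3) = 36.1 — high.
Try y = 2.72 ft: A R^(2/3) = 22.65 — low.
Try y = 3.3 ft: A R^(2/3) = 29.37 — ≈ 29.39.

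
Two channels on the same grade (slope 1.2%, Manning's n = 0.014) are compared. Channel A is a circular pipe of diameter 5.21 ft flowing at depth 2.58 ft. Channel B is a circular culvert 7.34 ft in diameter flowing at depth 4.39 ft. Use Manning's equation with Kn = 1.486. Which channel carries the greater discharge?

Channel A: For a circular section of diameter D = 5.21 ft at depth y = 2.58 ft, the central angle is θ = 2 arccos(1 − 2y/D) = 3.122 rad. Then A = (D²/8)(θ − sin θ) = 10.53 ft² and P = Dθ/2 = 8.134 ft. Hydraulic radius R = A/P = 10.53/8.134 = 1.294 ft. Q_A = (1.486/0.014)·10.53·1.294^(2/3)·√0.012 = 145.4 ft³/s.
Channel B: For a circular section of diameter D = 7.34 ft at depth y = 4.39 ft, the central angle is θ = 2 arccos(1 − 2y/D) = 3.537 rad. Then A = (D²/8)(θ − sin θ) = 26.41 ft² and P = Dθ/2 = 12.98 ft. Hydraulic radius R = A/P = 26.41/12.98 = 2.035 ft. Q_B = (1.486/0.014)·26.41·2.035^(2/3)·√0.012 = 493 ft³/s.
Q_A = 145.4 ft³/s vs Q_B = 493 ft³/s, so channel B carries more.

channel B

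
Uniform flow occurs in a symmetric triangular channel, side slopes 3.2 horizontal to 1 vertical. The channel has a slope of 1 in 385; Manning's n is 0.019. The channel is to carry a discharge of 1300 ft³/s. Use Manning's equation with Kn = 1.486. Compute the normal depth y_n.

Manning's equation rearranged: A R^(2/3) = nQ / (1.486·√S) = 0.019 × 1300 / (1.486 × √0.002597) = 326.1.
At y = 7.92 ft: A R^(2/3) = 487.1 — over.
At y = 6.08 ft: A R^(2/3) = 240.6 — short.
At y = 6.81 ft: A R^(2/3) = 325.6 — matches.

y_n = 6.81 ft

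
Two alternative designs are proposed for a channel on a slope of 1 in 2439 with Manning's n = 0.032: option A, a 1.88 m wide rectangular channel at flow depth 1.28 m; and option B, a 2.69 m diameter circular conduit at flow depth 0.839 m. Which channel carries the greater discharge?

channel A

Channel A: Flow area A = b·y = 1.88 × 1.28 = 2.406 m². Wetted perimeter P = b + 2y = 1.88 + 2×1.28 = 4.44 m. Hydraulic radius R = A/P = 2.406/4.44 = 0.542 m. Q_A = (1/0.032)·2.406·0.542^(2/3)·√0.00041 = 1.012 m³/s.
Channel B: For a circular section of diameter D = 2.69 m at depth y = 0.839 m, the central angle is θ = 2 arccos(1 − 2y/D) = 2.37 rad. Then A = (D²/8)(θ − sin θ) = 1.513 m² and P = Dθ/2 = 3.188 m. Hydraulic radius R = A/P = 1.513/3.188 = 0.4747 m. Q_B = (1/0.032)·1.513·0.4747^(2/3)·√0.00041 = 0.5827 m³/s.
Q_A = 1.012 m³/s vs Q_B = 0.5827 m³/s, so channel A carries more.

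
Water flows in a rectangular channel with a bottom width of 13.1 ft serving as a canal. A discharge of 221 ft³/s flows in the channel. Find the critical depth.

y_c = 2.07 ft

For a rectangular channel, critical depth y_c = (q²/g)^(1/3) where q = Q/b = 221/13.1 = 16.87 ft²/s.
So y_c = (16.87²/32.2)^(1/3) = 2.07 ft.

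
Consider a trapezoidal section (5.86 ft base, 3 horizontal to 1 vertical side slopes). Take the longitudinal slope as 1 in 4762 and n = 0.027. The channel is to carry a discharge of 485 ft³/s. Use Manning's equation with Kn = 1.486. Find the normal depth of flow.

y_n = 7.91 ft

Manning's equation rearranged: A R^(2/3) = nQ / (1.486·√S) = 0.027 × 485 / (1.486 × √0.00021) = 608.1.
Trying y = 9.22 ft: A R^(2/3) = 881.4 — too large.
Trying y = 6.73 ft: A R^(2/3) = 413.4 — too small.
Trying y = 7.91 ft: A R^(2/3) = 608.1 — matches.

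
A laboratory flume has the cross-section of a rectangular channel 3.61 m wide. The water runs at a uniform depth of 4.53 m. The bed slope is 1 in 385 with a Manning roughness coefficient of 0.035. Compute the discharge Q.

Flow area A = b·y = 3.61 × 4.53 = 16.35 m². Wetted perimeter P = b + 2y = 3.61 + 2×4.53 = 12.67 m.
Hydraulic radius R = A/P = 16.35/12.67 = 1.291 m.
Manning's equation: Q = (1/n) A R^(2/3) S^(1/2) = (1/0.035) × 16.35 × 1.291^(2/3) × 0.002597^(1/2) = 28.2 m³/s.

Q = 28.2 m³/s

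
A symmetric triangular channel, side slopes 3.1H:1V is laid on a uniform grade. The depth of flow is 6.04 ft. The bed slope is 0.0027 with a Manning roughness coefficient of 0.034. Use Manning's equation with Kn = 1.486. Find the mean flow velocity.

For a triangular section with side slope z = 3.1: A = zy² = 3.1×6.04² = 113.1 ft²; P = 2y√(1+z²) = 2×6.04×3.257 = 39.35 ft.
Hydraulic radius R = A/P = 113.1/39.35 = 2.874 ft.
From Manning's equation, V = (1.486/n) R^(2/3) S^(1/2) = (1.486/0.034) × 2.874^(2/3) × 0.0027^(1/2) = 4.59 ft/s.

V = 4.59 ft/s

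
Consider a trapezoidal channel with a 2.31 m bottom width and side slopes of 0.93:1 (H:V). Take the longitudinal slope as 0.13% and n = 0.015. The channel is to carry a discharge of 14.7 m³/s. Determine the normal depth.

Manning's equation rearranged: A R^(2/3) = nQ / (1·√S) = 0.015 × 14.7 / (√0.0013) = 6.116.
At y = 2.09 m: A R^(2/3) = 9.524 — too large.
At y = 1.47 m: A R^(2/3) = 4.868 — too small.
At y = 1.66 m: A R^(2/3) = 6.116 — close enough.

y_n = 1.66 m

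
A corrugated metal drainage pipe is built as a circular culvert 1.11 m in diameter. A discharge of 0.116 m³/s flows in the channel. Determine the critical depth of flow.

At critical depth, Q² T / (g A³) = 1, i.e. A³/T = Q²/g = 0.116²/9.81 = 0.001372.
Trying y = 0.201 m: A³/T = 0.001995 — high.
Trying y = 0.183 m: A³/T = 0.00138 — matches.

y_c = 0.183 m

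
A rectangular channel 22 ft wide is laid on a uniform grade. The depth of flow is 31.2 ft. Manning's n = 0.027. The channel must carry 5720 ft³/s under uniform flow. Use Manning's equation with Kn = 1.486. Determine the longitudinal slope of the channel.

S = 0.0014

Flow area A = b·y = 22 × 31.2 = 686.4 ft². Wetted perimeter P = b + 2y = 22 + 2×31.2 = 84.4 ft.
Hydraulic radius R = A/P = 686.4/84.4 = 8.133 ft.
From Manning's equation, S = [nQ / (1.486 A R^(2/3))]² = [0.027 × 5720 / (1.486 × 686.4 × 8.133^(2/3))]² = 0.0014.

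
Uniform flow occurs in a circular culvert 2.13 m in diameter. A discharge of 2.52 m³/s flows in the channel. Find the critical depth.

At critical depth, Q² T / (g A³) = 1, i.e. A³/T = Q²/g = 2.52²/9.81 = 0.6473.
Try y = 0.877 m: A³/T = 1.262 — high.
Try y = 0.737 m: A³/T = 0.6465 — matches.

y_c = 0.737 m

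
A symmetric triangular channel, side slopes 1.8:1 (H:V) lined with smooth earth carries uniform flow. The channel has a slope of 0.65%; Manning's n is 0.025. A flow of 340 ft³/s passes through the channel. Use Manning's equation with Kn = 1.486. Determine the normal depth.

y_n = 4.88 ft

Manning's equation rearranged: A R^(2/3) = nQ / (1.486·√S) = 0.025 × 340 / (1.486 × √0.0065) = 70.95.
Trying y = 3.93 ft: A R^(2/3) = 39.87 — too small.
Trying y = 5.42 ft: A R^(2/3) = 93.97 — too large.
Trying y = 4.88 ft: A R^(2/3) = 71.03 — matches.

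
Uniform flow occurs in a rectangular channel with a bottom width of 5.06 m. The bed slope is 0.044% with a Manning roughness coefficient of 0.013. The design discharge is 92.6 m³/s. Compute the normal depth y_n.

Manning's equation rearranged: A R^(2/3) = nQ / (1·√S) = 0.013 × 92.6 / (√0.00044) = 57.39.
Try y = 8.08 m: A R^(2/3) = 63.31 — too large.
Try y = 6.03 m: A R^(2/3) = 44.85 — too small.
Try y = 7.43 m: A R^(2/3) = 57.42 — matches.

y_n = 7.43 m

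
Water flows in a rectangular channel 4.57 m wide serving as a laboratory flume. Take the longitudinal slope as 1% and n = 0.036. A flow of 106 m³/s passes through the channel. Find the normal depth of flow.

y_n = 5.97 m

Manning's equation rearranged: A R^(2/3) = nQ / (1·√S) = 0.036 × 106 / (√0.01) = 38.16.
Try y = 5.31 m: A R^(2/3) = 33.16 — too small.
Try y = 7.49 m: A R^(2/3) = 49.72 — too large.
Try y = 5.97 m: A R^(2/3) = 38.13 — close enough.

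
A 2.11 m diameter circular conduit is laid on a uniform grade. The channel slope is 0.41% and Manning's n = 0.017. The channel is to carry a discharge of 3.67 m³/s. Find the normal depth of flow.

Manning's equation rearranged: A R^(2/3) = nQ / (1·√S) = 0.017 × 3.67 / (√0.0041) = 0.9744.
At y = 0.825 m: A R^(2/3) = 0.7378 — too small.
At y = 1.06 m: A R^(2/3) = 1.151 — too large.
At y = 0.963 m: A R^(2/3) = 0.9748 — close enough.

y_n = 0.963 m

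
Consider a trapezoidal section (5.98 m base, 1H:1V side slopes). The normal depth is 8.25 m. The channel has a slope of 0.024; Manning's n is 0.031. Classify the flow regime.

supercritical

With bottom width b = 5.98 m and side slope z = 1: A = (b + zy)y = (5.98 + 1×8.25)×8.25 = 117.4 m²; P = b + 2y√(1+z²) = 5.98 + 2×8.25×1.414 = 29.31 m.
Hydraulic radius R = A/P = 117.4/29.31 = 4.005 m.
V = (1/n) R^(2/3) √S = (1/0.031) × 4.005^(2/3) × √0.024 = 12.6 m/s. Hydraulic depth D_h = A/T = 117.4/22.48 = 5.222 m.
Froude number Fr = V/√(g·D_h) = 12.6/√(9.81×5.222) = 1.76, which is greater than 1, so the flow is supercritical.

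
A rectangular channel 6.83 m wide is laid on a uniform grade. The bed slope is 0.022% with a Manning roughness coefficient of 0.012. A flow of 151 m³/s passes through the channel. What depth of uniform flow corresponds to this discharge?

Manning's equation rearranged: A R^(2/3) = nQ / (1·√S) = 0.012 × 151 / (√0.00022) = 122.2.
Trying y = 10.5 m: A R^(2/3) = 134.8 — high.
Trying y = 9.65 m: A R^(2/3) = 122.1 — ≈ 122.2.

y_n = 9.65 m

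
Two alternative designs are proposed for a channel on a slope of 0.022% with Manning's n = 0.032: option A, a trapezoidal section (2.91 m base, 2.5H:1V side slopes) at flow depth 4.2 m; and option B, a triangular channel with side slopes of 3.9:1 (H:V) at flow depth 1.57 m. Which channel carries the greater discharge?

Channel A: With bottom width b = 2.91 m and side slope z = 2.5: A = (b + zy)y = (2.91 + 2.5×4.2)×4.2 = 56.32 m²; P = b + 2y√(1+z²) = 2.91 + 2×4.2×2.693 = 25.53 m. Hydraulic radius R = A/P = 56.32/25.53 = 2.206 m. Q_A = (1/0.032)·56.32·2.206^(2/3)·√0.00022 = 44.24 m³/s.
Channel B: For a triangular section with side slope z = 3.9: A = zy² = 3.9×1.57² = 9.613 m²; P = 2y√(1+z²) = 2×1.57×4.026 = 12.64 m. Hydraulic radius R = A/P = 9.613/12.64 = 0.7604 m. Q_B = (1/0.032)·9.613·0.7604^(2/3)·√0.00022 = 3.712 m³/s.
Q_A = 44.24 m³/s vs Q_B = 3.712 m³/s, so channel A carries more.

channel A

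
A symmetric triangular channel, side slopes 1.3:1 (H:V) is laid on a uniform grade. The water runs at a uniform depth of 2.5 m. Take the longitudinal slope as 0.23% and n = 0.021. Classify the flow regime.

subcritical

For a triangular section with side slope z = 1.3: A = zy² = 1.3×2.5² = 8.125 m²; P = 2y√(1+z²) = 2×2.5×1.64 = 8.201 m.
Hydraulic radius R = A/P = 8.125/8.201 = 0.9908 m.
V = (1/n) R^(2/3) √S = (1/0.021) × 0.9908^(2/3) × √0.0023 = 2.27 m/s. Hydraulic depth D_h = A/T = 8.125/6.5 = 1.25 m.
Froude number Fr = V/√(g·D_h) = 2.27/√(9.81×1.25) = 0.648, which is less than 1, so the flow is subcritical.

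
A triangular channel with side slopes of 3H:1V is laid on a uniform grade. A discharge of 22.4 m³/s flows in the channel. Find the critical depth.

At critical depth, Q² T / (g A³) = 1, i.e. A³/T = Q²/g = 22.4²/9.81 = 51.15.
Trying y = 1.21 m: A³/T = 11.67 — too small.
Trying y = 2.02 m: A³/T = 151.3 — too large.
Trying y = 1.63 m: A³/T = 51.78 — close enough.

y_c = 1.63 m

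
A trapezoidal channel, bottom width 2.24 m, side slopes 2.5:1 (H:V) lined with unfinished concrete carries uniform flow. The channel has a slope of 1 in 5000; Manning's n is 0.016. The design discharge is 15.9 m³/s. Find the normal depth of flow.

y_n = 2.13 m

Manning's equation rearranged: A R^(2/3) = nQ / (1·√S) = 0.016 × 15.9 / (√0.0002) = 17.99.
Trying y = 1.76 m: A R^(2/3) = 11.67 — low.
Trying y = 2.31 m: A R^(2/3) = 21.61 — high.
Trying y = 2.13 m: A R^(2/3) = 17.95 — matches.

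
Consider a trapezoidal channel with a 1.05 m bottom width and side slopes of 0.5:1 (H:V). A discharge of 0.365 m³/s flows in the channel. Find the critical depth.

At critical depth, Q² T / (g A³) = 1, i.e. A³/T = Q²/g = 0.365²/9.81 = 0.01358.
At y = 0.187 m: A³/T = 0.007904 — short.
At y = 0.266 m: A³/T = 0.02368 — over.
At y = 0.223 m: A³/T = 0.01365 — ≈ 0.01358.

y_c = 0.223 m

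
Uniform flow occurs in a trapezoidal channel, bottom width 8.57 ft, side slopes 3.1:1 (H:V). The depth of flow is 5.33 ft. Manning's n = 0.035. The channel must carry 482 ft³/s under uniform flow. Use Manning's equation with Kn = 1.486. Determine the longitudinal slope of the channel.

S = 0.0016

With bottom width b = 8.57 ft and side slope z = 3.1: A = (b + zy)y = (8.57 + 3.1×5.33)×5.33 = 133.7 ft²; P = b + 2y√(1+z²) = 8.57 + 2×5.33×3.257 = 43.29 ft.
Hydraulic radius R = A/P = 133.7/43.29 = 3.089 ft.
From Manning's equation, S = [nQ / (1.486 A R^(2/3))]² = [0.035 × 482 / (1.486 × 133.7 × 3.089^(2/3))]² = 0.0016.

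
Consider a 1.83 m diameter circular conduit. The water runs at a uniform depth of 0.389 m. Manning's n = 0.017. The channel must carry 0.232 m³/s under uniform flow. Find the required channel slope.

For a circular section of diameter D = 1.83 m at depth y = 0.389 m, the central angle is θ = 2 arccos(1 − 2y/D) = 1.917 rad. Then A = (D²/8)(θ − sin θ) = 0.4085 m² and P = Dθ/2 = 1.754 m.
Hydraulic radius R = A/P = 0.4085/1.754 = 0.2329 m.
From Manning's equation, S = [nQ / (1 A R^(2/3))]² = [0.017 × 0.232 / (1 × 0.4085 × 0.2329^(2/3))]² = 0.00065.

S = 0.00065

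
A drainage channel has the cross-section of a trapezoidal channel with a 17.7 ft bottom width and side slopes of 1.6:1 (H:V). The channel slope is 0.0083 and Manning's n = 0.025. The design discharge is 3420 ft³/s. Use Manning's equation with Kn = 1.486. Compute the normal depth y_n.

Manning's equation rearranged: A R^(2/3) = nQ / (1.486·√S) = 0.025 × 3420 / (1.486 × √0.0083) = 631.6.
Trying y = 5.74 ft: A R^(2/3) = 383.7 — low.
Trying y = 7.46 ft: A R^(2/3) = 631 — matches.

y_n = 7.46 ft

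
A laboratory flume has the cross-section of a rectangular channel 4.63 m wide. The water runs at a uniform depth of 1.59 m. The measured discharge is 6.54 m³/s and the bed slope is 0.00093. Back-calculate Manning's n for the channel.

n = 0.033

Flow area A = b·y = 4.63 × 1.59 = 7.362 m². Wetted perimeter P = b + 2y = 4.63 + 2×1.59 = 7.81 m.
Hydraulic radius R = A/P = 7.362/7.81 = 0.9426 m.
Rearranging Manning's equation: n = (1/Q) A R^(2/3) S^(1/2) = (1/6.54) × 7.362 × 0.9426^(2/3) × √0.00093 = 0.033.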